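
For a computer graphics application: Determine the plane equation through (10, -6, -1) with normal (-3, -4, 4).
d = n·P = (-3)(10) + (-4)(-6) + (4)(-1) = -10
Plane: -3x - 4y + 4z = -10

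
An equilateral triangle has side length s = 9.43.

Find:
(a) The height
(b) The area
(a) Height h = s·√3/2 = 9.43·√3/2 = 8.167
(b) Area = (√3/4)·s² = (√3/4)·9.43² = (√3/4)·88.9249 = 38.51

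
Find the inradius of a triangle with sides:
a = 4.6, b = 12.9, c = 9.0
s = (a+b+c)/2 = (4.6+12.9+9.0)/2 = 13.25
Area = √(s(s-a)(s-b)(s-c)) = √(13.25·8.65·0.35·4.25) = 13.057
r = Area/s = 13.057/13.25 = 0.9854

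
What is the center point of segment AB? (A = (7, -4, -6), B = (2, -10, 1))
Midpoint = ((7+2)/2, (-4-10)/2, (-6+1)/2) = (4.5, -7, -2.5)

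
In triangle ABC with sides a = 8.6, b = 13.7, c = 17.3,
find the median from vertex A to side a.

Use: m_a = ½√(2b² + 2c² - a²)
m_a = ½√(2·13.7² + 2·17.3² - 8.6²)
m_a = ½√(375.38 + 598.58 - 73.96) = ½√900 = 15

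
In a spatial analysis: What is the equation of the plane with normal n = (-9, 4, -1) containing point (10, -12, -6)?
d = n·P = (-9)(10) + (4)(-12) + (-1)(-6) = -132
Plane: -9x + 4y - z = -132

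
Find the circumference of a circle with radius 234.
Circumference = 2 * pi * r
Circumference = 2 * pi * 234
Circumference = 1470.27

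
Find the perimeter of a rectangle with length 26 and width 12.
Perimeter = 2 * (length + width)
Perimeter = 2 * (26 + 12)
Perimeter = 2 * 38
Perimeter = 76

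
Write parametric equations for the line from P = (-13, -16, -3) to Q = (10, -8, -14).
Direction vector d = Q - P = (23, 8, -11)
x = -13 + 23t, y = -16 + 8t, z = -3 - 11t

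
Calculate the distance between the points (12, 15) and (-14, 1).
Using the distance formula: d = sqrt((x₂-x₁)² + (y₂-y₁)²)
dx = (-14) - 12 = -26
dy = 1 - 15 = -14
d = sqrt((-26)² + (-14)²) = sqrt(676 + 196) = sqrt(872) = 29.53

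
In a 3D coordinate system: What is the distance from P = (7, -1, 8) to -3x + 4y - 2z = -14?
d = |(-3)(7) + 4(-1) + (-2)(8) - (-14)| / √((-3)² + 4² + (-2)²) = 27/√29 = 5.014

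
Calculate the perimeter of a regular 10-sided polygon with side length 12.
Perimeter = number of sides * side length
Perimeter = 10 * 12
Perimeter = 120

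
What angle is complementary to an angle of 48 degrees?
Complementary angles sum to 90 degrees.
Other angle = 90 - 48
Other angle = 42 degrees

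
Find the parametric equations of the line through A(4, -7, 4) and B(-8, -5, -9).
Direction vector d = B - A = (-12, 2, -13)
x = 4 - 12t, y = -7 + 2t, z = 4 - 13t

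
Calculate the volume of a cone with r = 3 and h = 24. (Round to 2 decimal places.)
Volume = (1/3) * pi * r² * h
Volume = (1/3) * pi * 3² * 24
Volume = (1/3) * pi * 9 * 24
Volume = (1/3) * pi * 216
Volume = 226.19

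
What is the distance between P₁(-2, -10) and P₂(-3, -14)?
Using the distance formula: d = sqrt((x₂-x₁)² + (y₂-y₁)²)
dx = (-3) - (-2) = -1
dy = (-14) - (-10) = -4
d = sqrt((-1)² + (-4)²) = sqrt(1 + 16) = sqrt(17) = 4.12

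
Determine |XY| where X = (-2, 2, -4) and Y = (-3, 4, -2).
d = √[(-1)² + (2)² + (2)²] = √9 = 3.0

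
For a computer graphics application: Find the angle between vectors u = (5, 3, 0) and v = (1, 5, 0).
u·v = 20, |u|² = 34, |v|² = 26
cos θ = 20/√884 ≈ 0.6727
θ ≈ 47.73°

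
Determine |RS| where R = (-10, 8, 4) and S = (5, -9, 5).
d = √[(15)² + (-17)² + (1)²] = √515 = 22.69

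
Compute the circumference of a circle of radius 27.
Circumference = 2 * pi * r
Circumference = 2 * pi * 27
Circumference = 169.65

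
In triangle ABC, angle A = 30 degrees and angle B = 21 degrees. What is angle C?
Sum of angles in a triangle = 180 degrees
Third angle = 180 - 30 - 21
Third angle = 129 degrees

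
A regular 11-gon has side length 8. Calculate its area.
For a regular 11-gon with side length s = 8:
Apothem a = s / (2*tan(pi/11)) = 8 / (2*tan(pi/11)) ≈ 13.6227
Perimeter P = 11 * 8 = 88
Area = (1/2) * P * a = (1/2) * 88 * 13.6227 = 599.40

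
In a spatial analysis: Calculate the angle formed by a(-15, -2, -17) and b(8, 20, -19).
a·b = 163, |a|² = 518, |b|² = 825
cos θ = 163/√427350 ≈ 0.2493
θ ≈ 75.56°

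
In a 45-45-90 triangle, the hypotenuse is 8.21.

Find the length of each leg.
In a 45-45-90 triangle, hypotenuse = leg·√2  →  leg = hypotenuse/√2
leg = 8.21/√2 = 5.805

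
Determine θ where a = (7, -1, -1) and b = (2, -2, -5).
a·b = 21, |a|² = 51, |b|² = 33
cos θ = 21/√1683 ≈ 0.5119
θ ≈ 59.21°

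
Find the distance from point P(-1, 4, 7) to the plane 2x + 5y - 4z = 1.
d = |2(-1) + 5(4) + (-4)(7) - (1)| / √(2² + 5² + (-4)²) = 11/√45 = 1.64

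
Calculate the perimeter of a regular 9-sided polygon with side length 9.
Perimeter = number of sides * side length
Perimeter = 9 * 9
Perimeter = 81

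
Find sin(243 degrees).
sin(243 degrees) = -0.891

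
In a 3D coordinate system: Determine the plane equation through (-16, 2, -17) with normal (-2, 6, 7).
d = n·P = (-2)(-16) + (6)(2) + (7)(-17) = -75
Plane: -2x + 6y + 7z = -75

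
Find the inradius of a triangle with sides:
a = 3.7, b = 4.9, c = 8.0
s = (a+b+c)/2 = (3.7+4.9+8.0)/2 = 8.3
Area = √(s(s-a)(s-b)(s-c)) = √(8.3·4.6·3.4·0.3) = 6.24048
r = Area/s = 6.24048/8.3 = 0.7519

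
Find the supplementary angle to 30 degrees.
Supplementary angles sum to 180 degrees.
Other angle = 180 - 30
Other angle = 150 degrees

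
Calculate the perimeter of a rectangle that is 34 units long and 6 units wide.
Perimeter = 2 * (length + width)
Perimeter = 2 * (34 + 6)
Perimeter = 2 * 40
Perimeter = 80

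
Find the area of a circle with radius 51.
Area = pi * r²
Area = pi * 51²
Area = pi * 2601
Area = 8171.28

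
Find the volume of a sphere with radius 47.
Volume = (4/3) * pi * r³
Volume = (4/3) * pi * 47³
Volume = (4/3) * pi * 103823
Volume = 434892.77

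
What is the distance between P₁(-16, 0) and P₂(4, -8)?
Using the distance formula: d = sqrt((x₂-x₁)² + (y₂-y₁)²)
dx = 4 - (-16) = 20
dy = (-8) - 0 = -8
d = sqrt(20² + (-8)²) = sqrt(400 + 64) = sqrt(464) = 21.54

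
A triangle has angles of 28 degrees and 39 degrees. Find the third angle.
Sum of angles in a triangle = 180 degrees
Third angle = 180 - 28 - 39
Third angle = 113 degrees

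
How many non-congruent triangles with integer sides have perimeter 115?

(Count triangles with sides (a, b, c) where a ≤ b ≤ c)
With a ≤ b ≤ c and a + b + c = 115, the triangle inequality a + b > c gives c < 115/2, so c ≤ 57.
Iterate a from 1 to ⌊p/3⌋ = 38; for each a, b ranges from a to ⌊(p−a)/2⌋ with c = p − a − b, keeping only c ≥ b.
Triples: (1, 57, 57), (2, 56, 57), (3, 55, 57), …
Count = 290 triangles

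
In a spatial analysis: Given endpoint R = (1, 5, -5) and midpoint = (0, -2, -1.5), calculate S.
S = (2×0 - 1, 2×(-2) - 5, 2×(-1.5) - (-5)) = (-1, -9, 2)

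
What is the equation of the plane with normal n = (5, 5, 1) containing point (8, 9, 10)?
d = n·P = (5)(8) + (5)(9) + (1)(10) = 95
Plane: 5x + 5y + z = 95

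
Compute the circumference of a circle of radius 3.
Circumference = 2 * pi * r
Circumference = 2 * pi * 3
Circumference = 18.85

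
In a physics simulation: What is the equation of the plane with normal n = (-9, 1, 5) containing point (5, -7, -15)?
d = n·P = (-9)(5) + (1)(-7) + (5)(-15) = -127
Plane: -9x + y + 5z = -127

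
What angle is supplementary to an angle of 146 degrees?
Supplementary angles sum to 180 degrees.
Other angle = 180 - 146
Other angle = 34 degrees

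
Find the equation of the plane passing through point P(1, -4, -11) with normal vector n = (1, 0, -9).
d = n·P = (1)(1) + (0)(-4) + (-9)(-11) = 100
Plane: x - 9z = 100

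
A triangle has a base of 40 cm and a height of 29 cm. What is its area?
Area = (1/2) * base * height
Area = (1/2) * 40 * 29
Area = 580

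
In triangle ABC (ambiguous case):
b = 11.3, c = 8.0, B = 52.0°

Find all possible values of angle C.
sin(C)/c = sin(B)/b  →  sin(C) = c·sin(B)/b = 8.0·sin(52.0°)/11.3 = 0.557884
C₁ = arcsin(0.557884) = 33.91°,  C₂ = 180° - C₁ = 146.09°
Check C₂: A = 180° - 52.0° - 146.09° = -18.09° ≤ 0, rejected
C = 33.91° (one solution)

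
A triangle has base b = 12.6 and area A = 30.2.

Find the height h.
A = ½bh  →  h = 2A/b
h = 2·30.2/12.6 = 4.794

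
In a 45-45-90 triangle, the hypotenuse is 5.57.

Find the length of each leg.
In a 45-45-90 triangle, hypotenuse = leg·√2  →  leg = hypotenuse/√2
leg = 5.57/√2 = 3.939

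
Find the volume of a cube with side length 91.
Volume = s³
Volume = 91³
Volume = 753571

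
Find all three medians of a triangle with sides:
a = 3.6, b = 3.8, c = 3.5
Using m_x = ½√(2y² + 2z² - x²):
m_a = ½√(2·3.8² + 2·3.5² - 3.6²) = ½√40.42 = 3.179
m_b = ½√(2·3.6² + 2·3.5² - 3.8²) = ½√35.98 = 2.999
m_c = ½√(2·3.6² + 2·3.8² - 3.5²) = ½√42.55 = 3.262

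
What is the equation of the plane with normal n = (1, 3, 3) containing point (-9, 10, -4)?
d = n·P = (1)(-9) + (3)(10) + (3)(-4) = 9
Plane: x + 3y + 3z = 9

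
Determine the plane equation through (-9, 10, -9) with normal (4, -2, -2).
d = n·P = (4)(-9) + (-2)(10) + (-2)(-9) = -38
Plane: 4x - 2y - 2z = -38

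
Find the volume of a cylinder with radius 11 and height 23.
Volume = pi * r² * h
Volume = pi * 11² * 23
Volume = pi * 121 * 23
Volume = pi * 2783
Volume = 8743.05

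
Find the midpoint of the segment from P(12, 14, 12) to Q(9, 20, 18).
Midpoint = ((12+9)/2, (14+20)/2, (12+18)/2) = (10.5, 17, 15)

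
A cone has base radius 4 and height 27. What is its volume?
Volume = (1/3) * pi * r² * h
Volume = (1/3) * pi * 4² * 27
Volume = (1/3) * pi * 16 * 27
Volume = (1/3) * pi * 432
Volume = 452.39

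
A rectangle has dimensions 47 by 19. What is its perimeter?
Perimeter = 2 * (length + width)
Perimeter = 2 * (47 + 19)
Perimeter = 2 * 66
Perimeter = 132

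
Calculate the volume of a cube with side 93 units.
Volume = s³
Volume = 93³
Volume = 804357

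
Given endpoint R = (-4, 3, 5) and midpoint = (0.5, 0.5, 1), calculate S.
S = (2×0.5 - (-4), 2×0.5 - 3, 2×1 - 5) = (5, -2, -3)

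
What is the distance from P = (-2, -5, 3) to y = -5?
d = |0(-2) + 1(-5) + 0(3) - (-5)| / √(0² + 1² + 0²) = 0/√1 = 0.0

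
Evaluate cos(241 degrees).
cos(241 degrees) = -0.4848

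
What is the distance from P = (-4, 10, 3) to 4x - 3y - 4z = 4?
d = |4(-4) + (-3)(10) + (-4)(3) - (4)| / √(4² + (-3)² + (-4)²) = 62/√41 = 9.683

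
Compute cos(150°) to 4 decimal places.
cos(150 degrees) = -0.866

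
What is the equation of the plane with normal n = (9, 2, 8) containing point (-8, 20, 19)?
d = n·P = (9)(-8) + (2)(20) + (8)(19) = 120
Plane: 9x + 2y + 8z = 120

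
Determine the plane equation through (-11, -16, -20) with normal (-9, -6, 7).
d = n·P = (-9)(-11) + (-6)(-16) + (7)(-20) = 55
Plane: -9x - 6y + 7z = 55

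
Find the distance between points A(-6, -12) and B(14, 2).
Using the distance formula: d = sqrt((x₂-x₁)² + (y₂-y₁)²)
dx = 14 - (-6) = 20
dy = 2 - (-12) = 14
d = sqrt(20² + 14²) = sqrt(400 + 196) = sqrt(596) = 24.41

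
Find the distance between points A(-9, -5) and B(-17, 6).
Using the distance formula: d = sqrt((x₂-x₁)² + (y₂-y₁)²)
dx = (-17) - (-9) = -8
dy = 6 - (-5) = 11
d = sqrt((-8)² + 11²) = sqrt(64 + 121) = sqrt(185) = 13.60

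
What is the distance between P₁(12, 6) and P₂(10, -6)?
Using the distance formula: d = sqrt((x₂-x₁)² + (y₂-y₁)²)
dx = 10 - 12 = -2
dy = (-6) - 6 = -12
d = sqrt((-2)² + (-12)²) = sqrt(4 + 144) = sqrt(148) = 12.17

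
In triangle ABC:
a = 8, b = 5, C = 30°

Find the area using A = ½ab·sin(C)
A = ½·8·5·sin(30°) = ½·40·0.500000 = 10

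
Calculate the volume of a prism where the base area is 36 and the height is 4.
Volume = base area * height
Volume = 36 * 4
Volume = 144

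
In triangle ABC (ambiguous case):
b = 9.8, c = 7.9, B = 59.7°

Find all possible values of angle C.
sin(C)/c = sin(B)/b  →  sin(C) = c·sin(B)/b = 7.9·sin(59.7°)/9.8 = 0.696003
C₁ = arcsin(0.696003) = 44.11°,  C₂ = 180° - C₁ = 135.89°
Check C₂: A = 180° - 59.7° - 135.89° = -15.59° ≤ 0, rejected
C = 44.11° (one solution)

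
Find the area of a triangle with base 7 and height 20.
Area = (1/2) * base * height
Area = (1/2) * 7 * 20
Area = 70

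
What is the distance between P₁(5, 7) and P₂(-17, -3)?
Using the distance formula: d = sqrt((x₂-x₁)² + (y₂-y₁)²)
dx = (-17) - 5 = -22
dy = (-3) - 7 = -10
d = sqrt((-22)² + (-10)²) = sqrt(484 + 100) = sqrt(584) = 24.17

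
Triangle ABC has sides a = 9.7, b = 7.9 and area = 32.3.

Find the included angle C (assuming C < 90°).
Area = ½ab·sin(C)  →  sin(C) = 2·Area/(ab)
sin(C) = 2·32.3/(9.7·7.9) = 0.843012
C = arcsin(0.843012) = 57.46°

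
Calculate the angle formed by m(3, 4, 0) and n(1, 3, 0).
m·n = 15, |m|² = 25, |n|² = 10
cos θ = 15/√250 ≈ 0.9487
θ ≈ 18.43°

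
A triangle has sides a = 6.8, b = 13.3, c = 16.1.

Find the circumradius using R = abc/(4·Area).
s = (a+b+c)/2 = 18.1
Area = √(s(s-a)(s-b)(s-c)) = √(18.1·11.3·4.8·2) = 44.3113
R = abc/(4·Area) = (6.8·13.3·16.1)/(4·44.3113) = 1456.084/177.2452 = 8.215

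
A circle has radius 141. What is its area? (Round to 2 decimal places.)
Area = pi * r²
Area = pi * 141²
Area = pi * 19881
Area = 62458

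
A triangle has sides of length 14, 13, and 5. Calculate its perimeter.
Perimeter = sum of all sides
Perimeter = 14 + 13 + 5
Perimeter = 32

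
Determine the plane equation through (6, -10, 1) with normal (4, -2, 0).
d = n·P = (4)(6) + (-2)(-10) + (0)(1) = 44
Plane: 4x - 2y = 44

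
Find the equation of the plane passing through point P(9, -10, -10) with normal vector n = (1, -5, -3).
d = n·P = (1)(9) + (-5)(-10) + (-3)(-10) = 89
Plane: x - 5y - 3z = 89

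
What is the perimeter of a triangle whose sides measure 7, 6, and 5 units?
Perimeter = sum of all sides
Perimeter = 7 + 6 + 5
Perimeter = 18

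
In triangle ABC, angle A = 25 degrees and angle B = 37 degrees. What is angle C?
Sum of angles in a triangle = 180 degrees
Third angle = 180 - 25 - 37
Third angle = 118 degrees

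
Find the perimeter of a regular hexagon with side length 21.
Perimeter = number of sides * side length
Perimeter = 6 * 21
Perimeter = 126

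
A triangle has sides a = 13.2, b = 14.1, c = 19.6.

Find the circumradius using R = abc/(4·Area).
s = (a+b+c)/2 = 23.45
Area = √(s(s-a)(s-b)(s-c)) = √(23.45·10.25·9.35·3.85) = 93.0185
R = abc/(4·Area) = (13.2·14.1·19.6)/(4·93.0185) = 3647.952/372.074 = 9.804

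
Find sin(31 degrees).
sin(31 degrees) = 0.515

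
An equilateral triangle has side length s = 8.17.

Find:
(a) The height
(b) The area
(a) Height h = s·√3/2 = 8.17·√3/2 = 7.075
(b) Area = (√3/4)·s² = (√3/4)·8.17² = (√3/4)·66.7489 = 28.9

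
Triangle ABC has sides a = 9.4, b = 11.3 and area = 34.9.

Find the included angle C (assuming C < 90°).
Area = ½ab·sin(C)  →  sin(C) = 2·Area/(ab)
sin(C) = 2·34.9/(9.4·11.3) = 0.657127
C = arcsin(0.657127) = 41.08°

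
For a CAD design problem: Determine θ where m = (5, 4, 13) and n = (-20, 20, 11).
m·n = 123, |m|² = 210, |n|² = 921
cos θ = 123/√193410 ≈ 0.2797
θ ≈ 73.76°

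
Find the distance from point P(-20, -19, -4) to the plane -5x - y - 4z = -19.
d = |(-5)(-20) + (-1)(-19) + (-4)(-4) - (-19)| / √((-5)² + (-1)² + (-4)²) = 154/√42 = 23.76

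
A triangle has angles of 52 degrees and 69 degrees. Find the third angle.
Sum of angles in a triangle = 180 degrees
Third angle = 180 - 52 - 69
Third angle = 59 degrees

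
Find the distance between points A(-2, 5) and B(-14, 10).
Using the distance formula: d = sqrt((x₂-x₁)² + (y₂-y₁)²)
dx = (-14) - (-2) = -12
dy = 10 - 5 = 5
d = sqrt((-12)² + 5²) = sqrt(144 + 25) = sqrt(169) = 13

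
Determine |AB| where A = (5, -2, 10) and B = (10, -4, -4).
d = √[(5)² + (-2)² + (-14)²] = √225 = 15.0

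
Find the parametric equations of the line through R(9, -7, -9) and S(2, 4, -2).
Direction vector d = S - R = (-7, 11, 7)
x = 9 - 7t, y = -7 + 11t, z = -9 + 7t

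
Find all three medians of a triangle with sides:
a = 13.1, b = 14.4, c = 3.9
Using m_x = ½√(2y² + 2z² - x²):
m_a = ½√(2·14.4² + 2·3.9² - 13.1²) = ½√273.53 = 8.269
m_b = ½√(2·13.1² + 2·3.9² - 14.4²) = ½√166.28 = 6.447
m_c = ½√(2·13.1² + 2·14.4² - 3.9²) = ½√742.73 = 13.63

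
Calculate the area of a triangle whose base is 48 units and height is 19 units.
Area = (1/2) * base * height
Area = (1/2) * 48 * 19
Area = 456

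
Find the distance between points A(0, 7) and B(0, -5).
Using the distance formula: d = sqrt((x₂-x₁)² + (y₂-y₁)²)
dx = 0 - 0 = 0
dy = (-5) - 7 = -12
d = sqrt(0² + (-12)²) = sqrt(0 + 144) = sqrt(144) = 12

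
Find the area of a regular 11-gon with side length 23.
For a regular 11-gon with side length s = 23:
Apothem a = s / (2*tan(pi/11)) = 23 / (2*tan(pi/11)) ≈ 39.1654
Perimeter P = 11 * 23 = 253
Area = (1/2) * P * a = (1/2) * 253 * 39.1654 = 4954.42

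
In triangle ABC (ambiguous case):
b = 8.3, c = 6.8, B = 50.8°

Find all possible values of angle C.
sin(C)/c = sin(B)/b  →  sin(C) = c·sin(B)/b = 6.8·sin(50.8°)/8.3 = 0.634894
C₁ = arcsin(0.634894) = 39.41°,  C₂ = 180° - C₁ = 140.59°
Check C₂: A = 180° - 50.8° - 140.59° = -11.39° ≤ 0, rejected
C = 39.41° (one solution)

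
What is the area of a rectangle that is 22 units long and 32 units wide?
Area = length * width
Area = 22 * 32
Area = 704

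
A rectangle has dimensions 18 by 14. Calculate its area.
Area = length * width
Area = 18 * 14
Area = 252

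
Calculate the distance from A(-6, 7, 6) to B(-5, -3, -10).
d = √[(1)² + (-10)² + (-16)²] = √357 = 18.89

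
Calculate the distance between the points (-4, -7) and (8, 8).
Using the distance formula: d = sqrt((x₂-x₁)² + (y₂-y₁)²)
dx = 8 - (-4) = 12
dy = 8 - (-7) = 15
d = sqrt(12² + 15²) = sqrt(144 + 225) = sqrt(369) = 19.21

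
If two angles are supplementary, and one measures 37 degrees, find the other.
Supplementary angles sum to 180 degrees.
Other angle = 180 - 37
Other angle = 143 degrees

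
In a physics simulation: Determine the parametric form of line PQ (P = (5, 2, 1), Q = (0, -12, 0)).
Direction vector d = Q - P = (-5, -14, -1)
x = 5 - 5t, y = 2 - 14t, z = 1 - t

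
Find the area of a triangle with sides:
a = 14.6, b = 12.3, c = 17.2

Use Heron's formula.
s = (a+b+c)/2 = (14.6+12.3+17.2)/2 = 22.05
A = √(s(s-a)(s-b)(s-c)) = √(22.05·7.45·9.75·4.85)
A = √7768.04 = 88.14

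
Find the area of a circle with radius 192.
Area = pi * r²
Area = pi * 192²
Area = pi * 36864
Area = 115811.67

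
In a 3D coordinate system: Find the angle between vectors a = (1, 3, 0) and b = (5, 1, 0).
a·b = 8, |a|² = 10, |b|² = 26
cos θ = 8/√260 ≈ 0.4961
θ ≈ 60.26°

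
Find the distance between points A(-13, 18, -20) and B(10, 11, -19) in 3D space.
d = √[(23)² + (-7)² + (1)²] = √579 = 24.06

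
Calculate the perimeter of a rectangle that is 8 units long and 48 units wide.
Perimeter = 2 * (length + width)
Perimeter = 2 * (8 + 48)
Perimeter = 2 * 56
Perimeter = 112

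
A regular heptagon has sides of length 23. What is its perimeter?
Perimeter = number of sides * side length
Perimeter = 7 * 23
Perimeter = 161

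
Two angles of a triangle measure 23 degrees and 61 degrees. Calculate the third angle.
Sum of angles in a triangle = 180 degrees
Third angle = 180 - 23 - 61
Third angle = 96 degrees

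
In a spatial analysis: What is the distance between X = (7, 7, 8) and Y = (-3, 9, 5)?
d = √[(-10)² + (2)² + (-3)²] = √113 = 10.63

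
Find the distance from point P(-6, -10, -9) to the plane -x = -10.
d = |(-1)(-6) + 0(-10) + 0(-9) - (-10)| / √((-1)² + 0² + 0²) = 16/√1 = 16.0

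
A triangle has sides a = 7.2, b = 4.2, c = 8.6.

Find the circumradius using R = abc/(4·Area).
s = (a+b+c)/2 = 10
Area = √(s(s-a)(s-b)(s-c)) = √(10·2.8·5.8·1.4) = 15.0785
R = abc/(4·Area) = (7.2·4.2·8.6)/(4·15.0785) = 260.064/60.314 = 4.312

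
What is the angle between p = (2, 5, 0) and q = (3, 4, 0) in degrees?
p·q = 26, |p|² = 29, |q|² = 25
cos θ = 26/√725 ≈ 0.9656
θ ≈ 15.07°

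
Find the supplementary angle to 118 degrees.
Supplementary angles sum to 180 degrees.
Other angle = 180 - 118
Other angle = 62 degrees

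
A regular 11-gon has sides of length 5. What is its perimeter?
Perimeter = number of sides * side length
Perimeter = 11 * 5
Perimeter = 55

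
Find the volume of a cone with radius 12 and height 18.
Volume = (1/3) * pi * r² * h
Volume = (1/3) * pi * 12² * 18
Volume = (1/3) * pi * 144 * 18
Volume = (1/3) * pi * 2592
Volume = 2714.34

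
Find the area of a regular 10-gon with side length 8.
For a regular 10-gon with side length s = 8:
Apothem a = s / (2*tan(pi/10)) = 8 / (2*tan(pi/10)) ≈ 12.3107
Perimeter P = 10 * 8 = 80
Area = (1/2) * P * a = (1/2) * 80 * 12.3107 = 492.43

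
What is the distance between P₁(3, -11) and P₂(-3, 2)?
Using the distance formula: d = sqrt((x₂-x₁)² + (y₂-y₁)²)
dx = (-3) - 3 = -6
dy = 2 - (-11) = 13
d = sqrt((-6)² + 13²) = sqrt(36 + 169) = sqrt(205) = 14.32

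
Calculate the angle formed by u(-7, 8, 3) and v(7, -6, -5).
u·v = -112, |u|² = 122, |v|² = 110
cos θ = -112/√13420 ≈ -0.9668
θ ≈ 165.2°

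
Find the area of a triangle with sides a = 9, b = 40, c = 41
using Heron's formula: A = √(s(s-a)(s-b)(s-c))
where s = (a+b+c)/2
s = (9+40+41)/2 = 45
A = √(45·36·5·4) = √32400 = 180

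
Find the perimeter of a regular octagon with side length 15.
Perimeter = number of sides * side length
Perimeter = 8 * 15
Perimeter = 120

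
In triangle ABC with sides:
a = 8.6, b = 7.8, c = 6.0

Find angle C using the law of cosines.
cos(C) = (a² + b² - c²)/(2ab)
cos(C) = (8.6² + 7.8² - 6.0²)/(2·8.6·7.8) = 98.8/134.16 = 0.736434
C = arccos(0.736434) = 42.57°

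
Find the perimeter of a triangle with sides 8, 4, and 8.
Perimeter = sum of all sides
Perimeter = 8 + 4 + 8
Perimeter = 20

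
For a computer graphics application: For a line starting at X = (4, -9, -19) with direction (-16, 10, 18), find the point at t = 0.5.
P(0.5) = (4 + (-16)(0.5), -9 + 10(0.5), -19 + 18(0.5)) = (-4, -4, -10)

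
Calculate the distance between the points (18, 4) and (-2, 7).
Using the distance formula: d = sqrt((x₂-x₁)² + (y₂-y₁)²)
dx = (-2) - 18 = -20
dy = 7 - 4 = 3
d = sqrt((-20)² + 3²) = sqrt(400 + 9) = sqrt(409) = 20.22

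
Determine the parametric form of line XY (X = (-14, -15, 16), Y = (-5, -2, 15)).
Direction vector d = Y - X = (9, 13, -1)
x = -14 + 9t, y = -15 + 13t, z = 16 - t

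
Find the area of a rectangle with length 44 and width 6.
Area = length * width
Area = 44 * 6
Area = 264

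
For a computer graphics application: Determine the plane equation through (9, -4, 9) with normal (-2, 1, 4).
d = n·P = (-2)(9) + (1)(-4) + (4)(9) = 14
Plane: -2x + y + 4z = 14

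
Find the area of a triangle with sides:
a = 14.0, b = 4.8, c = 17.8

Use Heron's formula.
s = (a+b+c)/2 = (14.0+4.8+17.8)/2 = 18.3
A = √(s(s-a)(s-b)(s-c)) = √(18.3·4.3·13.5·0.5)
A = √531.158 = 23.05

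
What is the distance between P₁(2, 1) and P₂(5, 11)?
Using the distance formula: d = sqrt((x₂-x₁)² + (y₂-y₁)²)
dx = 5 - 2 = 3
dy = 11 - 1 = 10
d = sqrt(3² + 10²) = sqrt(9 + 100) = sqrt(109) = 10.44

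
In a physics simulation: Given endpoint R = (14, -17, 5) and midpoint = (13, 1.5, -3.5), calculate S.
S = (2×13 - 14, 2×1.5 - (-17), 2×(-3.5) - 5) = (12, 20, -12)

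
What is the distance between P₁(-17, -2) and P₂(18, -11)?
Using the distance formula: d = sqrt((x₂-x₁)² + (y₂-y₁)²)
dx = 18 - (-17) = 35
dy = (-11) - (-2) = -9
d = sqrt(35² + (-9)²) = sqrt(1225 + 81) = sqrt(1306) = 36.14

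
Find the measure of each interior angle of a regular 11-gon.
Interior angle of a regular n-gon = (n-2)*180/n
Interior angle = (11-2)*180/11
Interior angle = 9*180/11
Interior angle = 1620/11
Interior angle = 147.27 degrees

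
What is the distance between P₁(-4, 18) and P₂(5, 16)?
Using the distance formula: d = sqrt((x₂-x₁)² + (y₂-y₁)²)
dx = 5 - (-4) = 9
dy = 16 - 18 = -2
d = sqrt(9² + (-2)²) = sqrt(81 + 4) = sqrt(85) = 9.22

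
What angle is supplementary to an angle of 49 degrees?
Supplementary angles sum to 180 degrees.
Other angle = 180 - 49
Other angle = 131 degrees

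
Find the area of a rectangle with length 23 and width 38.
Area = length * width
Area = 23 * 38
Area = 874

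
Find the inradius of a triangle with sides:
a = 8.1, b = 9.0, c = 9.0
s = (a+b+c)/2 = (8.1+9.0+9.0)/2 = 13.05
Area = √(s(s-a)(s-b)(s-c)) = √(13.05·4.95·4.05·4.05) = 32.5509
r = Area/s = 32.5509/13.05 = 2.494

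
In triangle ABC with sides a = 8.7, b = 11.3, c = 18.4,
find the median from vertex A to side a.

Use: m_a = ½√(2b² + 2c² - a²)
m_a = ½√(2·11.3² + 2·18.4² - 8.7²)
m_a = ½√(255.38 + 677.12 - 75.69) = ½√856.81 = 14.64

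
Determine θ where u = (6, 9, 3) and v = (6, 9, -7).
u·v = 96, |u|² = 126, |v|² = 166
cos θ = 96/√20916 ≈ 0.6638
θ ≈ 48.41°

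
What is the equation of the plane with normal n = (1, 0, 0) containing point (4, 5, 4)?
d = n·P = (1)(4) + (0)(5) + (0)(4) = 4
Plane: x = 4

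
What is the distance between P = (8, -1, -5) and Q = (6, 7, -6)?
d = √[(-2)² + (8)² + (-1)²] = √69 = 8.307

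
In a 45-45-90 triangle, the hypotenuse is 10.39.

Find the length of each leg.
In a 45-45-90 triangle, hypotenuse = leg·√2  →  leg = hypotenuse/√2
leg = 10.39/√2 = 7.347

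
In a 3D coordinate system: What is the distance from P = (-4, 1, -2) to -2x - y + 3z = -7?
d = |(-2)(-4) + (-1)(1) + 3(-2) - (-7)| / √((-2)² + (-1)² + 3²) = 8/√14 = 2.138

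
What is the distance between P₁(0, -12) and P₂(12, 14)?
Using the distance formula: d = sqrt((x₂-x₁)² + (y₂-y₁)²)
dx = 12 - 0 = 12
dy = 14 - (-12) = 26
d = sqrt(12² + 26²) = sqrt(144 + 676) = sqrt(820) = 28.64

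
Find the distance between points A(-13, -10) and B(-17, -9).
Using the distance formula: d = sqrt((x₂-x₁)² + (y₂-y₁)²)
dx = (-17) - (-13) = -4
dy = (-9) - (-10) = 1
d = sqrt((-4)² + 1²) = sqrt(16 + 1) = sqrt(17) = 4.12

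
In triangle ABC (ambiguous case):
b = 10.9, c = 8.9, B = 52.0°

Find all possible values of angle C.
sin(C)/c = sin(B)/b  →  sin(C) = c·sin(B)/b = 8.9·sin(52.0°)/10.9 = 0.643422
C₁ = arcsin(0.643422) = 40.05°,  C₂ = 180° - C₁ = 139.95°
Check C₂: A = 180° - 52.0° - 139.95° = -11.95° ≤ 0, rejected
C = 40.05° (one solution)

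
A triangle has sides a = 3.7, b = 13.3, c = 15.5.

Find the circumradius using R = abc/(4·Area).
s = (a+b+c)/2 = 16.25
Area = √(s(s-a)(s-b)(s-c)) = √(16.25·12.55·2.95·0.75) = 21.2417
R = abc/(4·Area) = (3.7·13.3·15.5)/(4·21.2417) = 762.755/84.9668 = 8.977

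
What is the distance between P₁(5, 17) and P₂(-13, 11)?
Using the distance formula: d = sqrt((x₂-x₁)² + (y₂-y₁)²)
dx = (-13) - 5 = -18
dy = 11 - 17 = -6
d = sqrt((-18)² + (-6)²) = sqrt(324 + 36) = sqrt(360) = 18.97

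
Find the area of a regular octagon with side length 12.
For a regular 8-gon with side length s = 12:
Apothem a = s / (2*tan(pi/8)) = 12 / (2*tan(pi/8)) ≈ 14.4853
Perimeter P = 8 * 12 = 96
Area = (1/2) * P * a = (1/2) * 96 * 14.4853 = 695.29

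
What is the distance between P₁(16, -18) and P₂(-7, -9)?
Using the distance formula: d = sqrt((x₂-x₁)² + (y₂-y₁)²)
dx = (-7) - 16 = -23
dy = (-9) - (-18) = 9
d = sqrt((-23)² + 9²) = sqrt(529 + 81) = sqrt(610) = 24.70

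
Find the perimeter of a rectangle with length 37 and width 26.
Perimeter = 2 * (length + width)
Perimeter = 2 * (37 + 26)
Perimeter = 2 * 63
Perimeter = 126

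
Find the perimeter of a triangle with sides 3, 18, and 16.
Perimeter = sum of all sides
Perimeter = 3 + 18 + 16
Perimeter = 37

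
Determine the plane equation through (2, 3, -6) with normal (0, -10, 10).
d = n·P = (0)(2) + (-10)(3) + (10)(-6) = -90
Plane: -10y + 10z = -90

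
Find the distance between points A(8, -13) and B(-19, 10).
Using the distance formula: d = sqrt((x₂-x₁)² + (y₂-y₁)²)
dx = (-19) - 8 = -27
dy = 10 - (-13) = 23
d = sqrt((-27)² + 23²) = sqrt(729 + 529) = sqrt(1258) = 35.47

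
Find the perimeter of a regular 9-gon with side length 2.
Perimeter = number of sides * side length
Perimeter = 9 * 2
Perimeter = 18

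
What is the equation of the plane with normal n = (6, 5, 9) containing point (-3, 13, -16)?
d = n·P = (6)(-3) + (5)(13) + (9)(-16) = -97
Plane: 6x + 5y + 9z = -97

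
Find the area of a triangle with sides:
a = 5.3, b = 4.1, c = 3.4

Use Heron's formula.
s = (a+b+c)/2 = (5.3+4.1+3.4)/2 = 6.4
A = √(s(s-a)(s-b)(s-c)) = √(6.4·1.1·2.3·3)
A = √48.576 = 6.97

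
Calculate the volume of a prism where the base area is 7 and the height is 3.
Volume = base area * height
Volume = 7 * 3
Volume = 21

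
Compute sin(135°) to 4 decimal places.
sin(135 degrees) = 0.7071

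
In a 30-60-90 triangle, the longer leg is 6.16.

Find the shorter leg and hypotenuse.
In a 30-60-90 triangle, sides are in ratio 1 : √3 : 2.
Long leg = short leg·√3  →  short leg = 6.16/√3 = 3.556
Hypotenuse = 2·(short leg) = 2·6.16/√3 = 7.113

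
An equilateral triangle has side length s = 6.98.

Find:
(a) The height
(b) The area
(a) Height h = s·√3/2 = 6.98·√3/2 = 6.045
(b) Area = (√3/4)·s² = (√3/4)·6.98² = (√3/4)·48.7204 = 21.1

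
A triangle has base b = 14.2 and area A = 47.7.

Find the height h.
A = ½bh  →  h = 2A/b
h = 2·47.7/14.2 = 6.718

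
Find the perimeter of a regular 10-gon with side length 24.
Perimeter = number of sides * side length
Perimeter = 10 * 24
Perimeter = 240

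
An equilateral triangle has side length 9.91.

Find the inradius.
For an equilateral triangle, r = s/(2√3) where s is the side.
r = 9.91/(2√3) = 9.91/3.464102 = 2.861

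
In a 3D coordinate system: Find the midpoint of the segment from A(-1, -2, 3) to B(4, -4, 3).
Midpoint = ((-1+4)/2, (-2-4)/2, (3+3)/2) = (1.5, -3, 3)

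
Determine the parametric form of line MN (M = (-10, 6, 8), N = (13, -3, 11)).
Direction vector d = N - M = (23, -9, 3)
x = -10 + 23t, y = 6 - 9t, z = 8 + 3t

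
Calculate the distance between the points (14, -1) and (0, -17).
Using the distance formula: d = sqrt((x₂-x₁)² + (y₂-y₁)²)
dx = 0 - 14 = -14
dy = (-17) - (-1) = -16
d = sqrt((-14)² + (-16)²) = sqrt(196 + 256) = sqrt(452) = 21.26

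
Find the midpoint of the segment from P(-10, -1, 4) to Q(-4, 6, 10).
Midpoint = ((-10-4)/2, (-1+6)/2, (4+10)/2) = (-7, 2.5, 7)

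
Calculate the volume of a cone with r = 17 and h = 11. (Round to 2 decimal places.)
Volume = (1/3) * pi * r² * h
Volume = (1/3) * pi * 17² * 11
Volume = (1/3) * pi * 289 * 11
Volume = (1/3) * pi * 3179
Volume = 3329.04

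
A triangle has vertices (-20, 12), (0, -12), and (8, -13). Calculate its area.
Using the coordinate formula: Area = (1/2)|x₁(y₂-y₃) + x₂(y₃-y₁) + x₃(y₁-y₂)|
Area = (1/2)|(-20)((-12)-(-13)) + 0((-13)-12) + 8(12-(-12))|
Area = (1/2)|(-20)*1 + 0*(-25) + 8*24|
Area = (1/2)|(-20) + 0 + 192|
Area = (1/2)*172 = 86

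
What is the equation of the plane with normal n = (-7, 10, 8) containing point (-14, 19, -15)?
d = n·P = (-7)(-14) + (10)(19) + (8)(-15) = 168
Plane: -7x + 10y + 8z = 168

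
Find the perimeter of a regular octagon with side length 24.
Perimeter = number of sides * side length
Perimeter = 8 * 24
Perimeter = 192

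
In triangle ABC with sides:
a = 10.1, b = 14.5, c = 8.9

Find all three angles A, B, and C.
By the law of cosines:
cos(A) = (b² + c² - a²)/(2bc) = 0.726269  →  A = 43.43°
cos(B) = (a² + c² - b²)/(2ac) = -0.161475  →  B = 99.29°
cos(C) = (a² + b² - c²)/(2ab) = 0.795664  →  C = 37.28°
Check: A + B + C = 180.0° ✓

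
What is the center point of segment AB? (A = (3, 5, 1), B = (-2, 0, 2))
Midpoint = ((3-2)/2, (5+0)/2, (1+2)/2) = (0.5, 2.5, 1.5)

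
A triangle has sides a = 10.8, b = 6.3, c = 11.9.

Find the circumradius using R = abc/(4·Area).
s = (a+b+c)/2 = 14.5
Area = √(s(s-a)(s-b)(s-c)) = √(14.5·3.7·8.2·2.6) = 33.8204
R = abc/(4·Area) = (10.8·6.3·11.9)/(4·33.8204) = 809.676/135.2816 = 5.985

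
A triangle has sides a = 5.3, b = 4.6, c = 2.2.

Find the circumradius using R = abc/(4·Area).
s = (a+b+c)/2 = 6.05
Area = √(s(s-a)(s-b)(s-c)) = √(6.05·0.75·1.45·3.85) = 5.03295
R = abc/(4·Area) = (5.3·4.6·2.2)/(4·5.03295) = 53.636/20.1318 = 2.664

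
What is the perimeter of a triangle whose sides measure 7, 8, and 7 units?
Perimeter = sum of all sides
Perimeter = 7 + 8 + 7
Perimeter = 22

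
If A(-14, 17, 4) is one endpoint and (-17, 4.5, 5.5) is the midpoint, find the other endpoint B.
B = (2×(-17) - (-14), 2×4.5 - 17, 2×5.5 - 4) = (-20, -8, 7)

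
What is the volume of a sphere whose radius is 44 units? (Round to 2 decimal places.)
Volume = (4/3) * pi * r³
Volume = (4/3) * pi * 44³
Volume = (4/3) * pi * 85184
Volume = 356817.90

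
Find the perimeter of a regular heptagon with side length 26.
Perimeter = number of sides * side length
Perimeter = 7 * 26
Perimeter = 182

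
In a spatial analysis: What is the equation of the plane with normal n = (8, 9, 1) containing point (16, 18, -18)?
d = n·P = (8)(16) + (9)(18) + (1)(-18) = 272
Plane: 8x + 9y + z = 272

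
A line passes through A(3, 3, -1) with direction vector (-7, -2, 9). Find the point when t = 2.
P(2) = (3 + (-7)(2), 3 + (-2)(2), -1 + 9(2)) = (-11, -1, 17)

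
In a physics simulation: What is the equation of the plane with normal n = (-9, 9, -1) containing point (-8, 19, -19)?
d = n·P = (-9)(-8) + (9)(19) + (-1)(-19) = 262
Plane: -9x + 9y - z = 262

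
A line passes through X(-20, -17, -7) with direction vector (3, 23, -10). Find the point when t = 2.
P(2) = (-20 + 3(2), -17 + 23(2), -7 + (-10)(2)) = (-14, 29, -27)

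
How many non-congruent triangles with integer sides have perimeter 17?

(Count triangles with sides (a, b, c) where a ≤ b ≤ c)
With a ≤ b ≤ c and a + b + c = 17, the triangle inequality a + b > c gives c < 17/2, so c ≤ 8.
Iterate a from 1 to ⌊p/3⌋ = 5; for each a, b ranges from a to ⌊(p−a)/2⌋ with c = p − a − b, keeping only c ≥ b.
Triples: (1, 8, 8), (2, 7, 8), (3, 6, 8), …
Count = 8 triangles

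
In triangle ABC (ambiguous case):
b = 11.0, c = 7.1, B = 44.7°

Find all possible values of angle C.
sin(C)/c = sin(B)/b  →  sin(C) = c·sin(B)/b = 7.1·sin(44.7°)/11.0 = 0.454009
C₁ = arcsin(0.454009) = 27°,  C₂ = 180° - C₁ = 153°
Check C₂: A = 180° - 44.7° - 153° = -17.7° ≤ 0, rejected
C = 27° (one solution)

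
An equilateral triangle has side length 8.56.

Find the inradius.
For an equilateral triangle, r = s/(2√3) where s is the side.
r = 8.56/(2√3) = 8.56/3.464102 = 2.471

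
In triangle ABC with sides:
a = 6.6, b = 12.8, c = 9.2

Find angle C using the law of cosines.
cos(C) = (a² + b² - c²)/(2ab)
cos(C) = (6.6² + 12.8² - 9.2²)/(2·6.6·12.8) = 122.76/168.96 = 0.726563
C = arccos(0.726563) = 43.4°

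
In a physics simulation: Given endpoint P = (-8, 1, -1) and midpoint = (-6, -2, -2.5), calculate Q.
Q = (2×(-6) - (-8), 2×(-2) - 1, 2×(-2.5) - (-1)) = (-4, -5, -4)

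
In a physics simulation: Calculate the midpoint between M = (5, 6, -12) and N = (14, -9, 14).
Midpoint = ((5+14)/2, (6-9)/2, (-12+14)/2) = (9.5, -1.5, 1)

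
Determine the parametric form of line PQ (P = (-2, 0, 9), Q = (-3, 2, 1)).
Direction vector d = Q - P = (-1, 2, -8)
x = -2 - t, y = 0 + 2t, z = 9 - 8t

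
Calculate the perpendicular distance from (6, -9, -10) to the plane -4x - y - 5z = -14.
d = |(-4)(6) + (-1)(-9) + (-5)(-10) - (-14)| / √((-4)² + (-1)² + (-5)²) = 49/√42 = 7.561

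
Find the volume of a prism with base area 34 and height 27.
Volume = base area * height
Volume = 34 * 27
Volume = 918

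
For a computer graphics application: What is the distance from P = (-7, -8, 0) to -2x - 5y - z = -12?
d = |(-2)(-7) + (-5)(-8) + (-1)(0) - (-12)| / √((-2)² + (-5)² + (-1)²) = 66/√30 = 12.05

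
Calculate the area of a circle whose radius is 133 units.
Area = pi * r²
Area = pi * 133²
Area = pi * 17689
Area = 55571.63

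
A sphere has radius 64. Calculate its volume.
Volume = (4/3) * pi * r³
Volume = (4/3) * pi * 64³
Volume = (4/3) * pi * 262144
Volume = 1098066.22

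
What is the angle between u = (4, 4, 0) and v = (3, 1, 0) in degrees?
u·v = 16, |u|² = 32, |v|² = 10
cos θ = 16/√320 ≈ 0.8944
θ ≈ 26.57°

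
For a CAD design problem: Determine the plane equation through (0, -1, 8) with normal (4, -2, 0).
d = n·P = (4)(0) + (-2)(-1) + (0)(8) = 2
Plane: 4x - 2y = 2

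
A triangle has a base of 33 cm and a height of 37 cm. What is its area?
Area = (1/2) * base * height
Area = (1/2) * 33 * 37
Area = 610.50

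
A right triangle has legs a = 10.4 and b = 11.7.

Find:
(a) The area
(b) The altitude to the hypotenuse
(a) Area = ½ab = ½·10.4·11.7 = 60.84
(b) Hypotenuse c = √(10.4² + 11.7²) = √245.05 = 15.6541
    Area = ½·c·h_c  →  h_c = 2·Area/c = 2·60.84/15.6541 = 7.773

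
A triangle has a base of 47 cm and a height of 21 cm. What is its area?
Area = (1/2) * base * height
Area = (1/2) * 47 * 21
Area = 493.50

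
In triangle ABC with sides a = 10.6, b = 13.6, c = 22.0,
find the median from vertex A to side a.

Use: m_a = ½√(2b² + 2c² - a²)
m_a = ½√(2·13.6² + 2·22.0² - 10.6²)
m_a = ½√(369.92 + 968 - 112.36) = ½√1225.56 = 17.5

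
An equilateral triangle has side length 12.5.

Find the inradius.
For an equilateral triangle, r = s/(2√3) where s is the side.
r = 12.5/(2√3) = 12.5/3.464102 = 3.608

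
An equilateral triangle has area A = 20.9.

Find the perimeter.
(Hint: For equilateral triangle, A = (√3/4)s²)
A = (√3/4)s²  →  s² = 4A/√3 = 4·20.9/√3 = 48.2665
s = 6.94741
Perimeter = 3s = 20.84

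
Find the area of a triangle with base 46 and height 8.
Area = (1/2) * base * height
Area = (1/2) * 46 * 8
Area = 184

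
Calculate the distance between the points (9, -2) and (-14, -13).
Using the distance formula: d = sqrt((x₂-x₁)² + (y₂-y₁)²)
dx = (-14) - 9 = -23
dy = (-13) - (-2) = -11
d = sqrt((-23)² + (-11)²) = sqrt(529 + 121) = sqrt(650) = 25.50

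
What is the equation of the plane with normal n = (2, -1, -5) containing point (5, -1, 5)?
d = n·P = (2)(5) + (-1)(-1) + (-5)(5) = -14
Plane: 2x - y - 5z = -14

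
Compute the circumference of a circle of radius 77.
Circumference = 2 * pi * r
Circumference = 2 * pi * 77
Circumference = 483.81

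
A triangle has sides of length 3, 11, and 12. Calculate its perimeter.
Perimeter = sum of all sides
Perimeter = 3 + 11 + 12
Perimeter = 26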